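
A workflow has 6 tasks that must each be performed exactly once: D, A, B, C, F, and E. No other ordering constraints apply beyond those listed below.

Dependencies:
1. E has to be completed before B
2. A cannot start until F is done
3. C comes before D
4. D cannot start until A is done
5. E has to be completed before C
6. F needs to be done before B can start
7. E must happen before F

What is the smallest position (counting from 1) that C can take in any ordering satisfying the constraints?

2

The only task forced before C (directly or transitively) is E.
With 1 mandatory predecessor, the earliest C can sit is position 1+1 = 2, and placing just that one first achieves it.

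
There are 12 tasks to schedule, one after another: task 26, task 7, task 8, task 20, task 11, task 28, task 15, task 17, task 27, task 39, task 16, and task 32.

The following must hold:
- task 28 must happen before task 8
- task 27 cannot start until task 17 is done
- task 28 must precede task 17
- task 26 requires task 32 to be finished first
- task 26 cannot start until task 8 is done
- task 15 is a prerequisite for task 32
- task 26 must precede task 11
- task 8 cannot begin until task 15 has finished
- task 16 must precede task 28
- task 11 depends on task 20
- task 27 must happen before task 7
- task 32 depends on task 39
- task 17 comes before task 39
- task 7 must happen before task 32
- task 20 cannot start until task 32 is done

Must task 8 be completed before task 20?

No

Nothing in the constraints links task 8 and task 20; they are unordered relative to each other.
So task 8 can come before task 20 or after — it is not forced.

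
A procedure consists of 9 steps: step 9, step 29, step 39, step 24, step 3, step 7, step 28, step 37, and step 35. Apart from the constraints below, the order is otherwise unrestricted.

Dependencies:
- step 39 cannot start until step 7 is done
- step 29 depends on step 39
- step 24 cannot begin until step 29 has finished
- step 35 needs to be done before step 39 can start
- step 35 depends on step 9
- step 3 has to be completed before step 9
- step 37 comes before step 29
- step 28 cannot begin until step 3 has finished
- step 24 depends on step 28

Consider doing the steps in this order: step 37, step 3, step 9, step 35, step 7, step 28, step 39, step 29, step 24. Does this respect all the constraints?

Every stated constraint is respected: step 37 sits at position 1, ahead of step 29 at position 8, and each of the other listed pairs likewise has the predecessor earlier in the sequence.

Yes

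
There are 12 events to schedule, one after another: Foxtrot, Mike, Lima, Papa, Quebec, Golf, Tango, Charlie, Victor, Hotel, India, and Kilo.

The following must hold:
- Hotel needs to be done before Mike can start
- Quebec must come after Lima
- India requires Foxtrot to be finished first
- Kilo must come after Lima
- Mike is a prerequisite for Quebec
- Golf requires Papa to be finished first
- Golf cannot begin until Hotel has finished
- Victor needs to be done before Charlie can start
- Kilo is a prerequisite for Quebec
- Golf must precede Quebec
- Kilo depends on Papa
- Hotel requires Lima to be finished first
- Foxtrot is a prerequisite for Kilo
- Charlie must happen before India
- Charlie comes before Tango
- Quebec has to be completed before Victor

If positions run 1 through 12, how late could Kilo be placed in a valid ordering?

The events that are forced after Kilo, directly or by a chain of constraints, are Quebec, Tango, Charlie, Victor, India. That's 5 events.
With 5 mandatory successors out of 12 events total, the latest slot for Kilo is 12−5 = 7, and it's reachable by doing all non-successors before Kilo.

7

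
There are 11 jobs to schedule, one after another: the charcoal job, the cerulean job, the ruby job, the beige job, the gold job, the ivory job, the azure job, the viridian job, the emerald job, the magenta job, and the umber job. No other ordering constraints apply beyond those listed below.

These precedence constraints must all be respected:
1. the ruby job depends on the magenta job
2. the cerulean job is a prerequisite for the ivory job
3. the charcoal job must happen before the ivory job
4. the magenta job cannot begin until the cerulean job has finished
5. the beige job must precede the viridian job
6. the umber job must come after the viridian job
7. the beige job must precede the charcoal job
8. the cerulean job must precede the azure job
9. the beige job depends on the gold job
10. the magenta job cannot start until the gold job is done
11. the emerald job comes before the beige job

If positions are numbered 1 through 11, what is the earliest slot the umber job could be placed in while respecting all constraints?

5

Working backwards through the constraints from the umber job, its full set of required predecessors is the beige job, the gold job, the viridian job, the emerald job — 4 of them.
With 4 mandatory predecessors, the earliest the umber job can sit is position 4+1 = 5, and placing just those 4 first achieves it.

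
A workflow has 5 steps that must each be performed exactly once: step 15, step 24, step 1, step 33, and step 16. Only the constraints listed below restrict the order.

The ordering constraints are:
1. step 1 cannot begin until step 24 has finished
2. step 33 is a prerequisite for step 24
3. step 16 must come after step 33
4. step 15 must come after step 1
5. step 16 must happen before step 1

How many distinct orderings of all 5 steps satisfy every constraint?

2

Only step 33 has no prerequisites, so it must go first.
Enumerating by repeatedly choosing an available step (one whose prerequisites are all placed) gives 2 distinct complete orderings.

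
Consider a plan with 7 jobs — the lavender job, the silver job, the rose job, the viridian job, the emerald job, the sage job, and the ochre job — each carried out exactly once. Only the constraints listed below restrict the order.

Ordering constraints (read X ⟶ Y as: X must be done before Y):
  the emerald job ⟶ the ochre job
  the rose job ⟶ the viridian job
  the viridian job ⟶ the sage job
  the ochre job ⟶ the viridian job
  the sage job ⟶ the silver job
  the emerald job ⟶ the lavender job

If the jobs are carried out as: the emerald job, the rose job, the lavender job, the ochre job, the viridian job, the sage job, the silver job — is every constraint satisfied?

Every stated constraint is respected: the emerald job sits at position 1, ahead of the ochre job at position 4, and each of the other listed pairs likewise has the predecessor earlier in the sequence.

Yes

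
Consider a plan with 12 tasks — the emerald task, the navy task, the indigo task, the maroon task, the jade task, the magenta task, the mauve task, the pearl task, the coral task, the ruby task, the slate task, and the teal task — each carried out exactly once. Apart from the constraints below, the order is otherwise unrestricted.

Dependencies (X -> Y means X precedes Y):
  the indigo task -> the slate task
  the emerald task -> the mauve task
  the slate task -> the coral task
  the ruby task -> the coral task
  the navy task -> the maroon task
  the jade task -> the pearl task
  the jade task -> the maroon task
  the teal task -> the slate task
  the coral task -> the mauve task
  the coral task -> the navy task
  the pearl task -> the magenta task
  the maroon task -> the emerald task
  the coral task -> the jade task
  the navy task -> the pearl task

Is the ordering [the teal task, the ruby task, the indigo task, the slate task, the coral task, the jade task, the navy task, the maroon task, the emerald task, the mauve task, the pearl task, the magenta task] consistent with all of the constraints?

Every stated constraint is respected: the coral task sits at position 5, ahead of the mauve task at position 10, and each of the other listed pairs likewise has the predecessor earlier in the sequence.

Yes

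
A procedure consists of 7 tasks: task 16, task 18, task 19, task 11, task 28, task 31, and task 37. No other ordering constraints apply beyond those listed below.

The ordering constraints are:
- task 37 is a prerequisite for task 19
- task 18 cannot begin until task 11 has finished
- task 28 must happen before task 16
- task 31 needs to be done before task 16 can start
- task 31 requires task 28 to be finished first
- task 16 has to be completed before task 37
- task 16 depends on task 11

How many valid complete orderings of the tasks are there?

The tasks with no prerequisites are task 11, task 28; any of them can be placed first.
Systematically extending each partial ordering one task at a time and counting, there are 15 complete orderings.

15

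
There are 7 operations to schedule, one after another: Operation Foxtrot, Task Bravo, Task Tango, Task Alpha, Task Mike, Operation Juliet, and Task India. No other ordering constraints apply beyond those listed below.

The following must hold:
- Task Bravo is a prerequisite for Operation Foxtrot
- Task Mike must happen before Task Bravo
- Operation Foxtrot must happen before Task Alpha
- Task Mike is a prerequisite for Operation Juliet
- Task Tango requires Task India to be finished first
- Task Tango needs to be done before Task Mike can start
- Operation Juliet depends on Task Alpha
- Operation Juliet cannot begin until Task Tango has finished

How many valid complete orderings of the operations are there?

1

Task India is the only operation with nothing required before it, so every ordering starts there.
Every operation is then forced in turn, so only 1 complete ordering is consistent with the constraints.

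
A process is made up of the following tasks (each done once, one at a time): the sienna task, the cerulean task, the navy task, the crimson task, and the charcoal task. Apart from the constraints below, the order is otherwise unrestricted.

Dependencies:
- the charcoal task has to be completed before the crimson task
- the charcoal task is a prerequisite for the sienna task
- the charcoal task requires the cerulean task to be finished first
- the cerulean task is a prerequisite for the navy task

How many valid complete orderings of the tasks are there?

8

Only the cerulean task has no prerequisites, so it must go first.
Enumerating by repeatedly choosing an available task (one whose prerequisites are all placed) gives 8 distinct complete orderings.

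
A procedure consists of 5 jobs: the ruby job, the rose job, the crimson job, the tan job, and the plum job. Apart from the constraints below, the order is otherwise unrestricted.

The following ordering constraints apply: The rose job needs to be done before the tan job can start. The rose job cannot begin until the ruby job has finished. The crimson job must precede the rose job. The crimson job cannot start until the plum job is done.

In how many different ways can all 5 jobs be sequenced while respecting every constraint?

3

The jobs with no prerequisites are the ruby job, the plum job; any of them can be placed first.
Enumerating by repeatedly choosing an available job (one whose prerequisites are all placed) gives 3 distinct complete orderings.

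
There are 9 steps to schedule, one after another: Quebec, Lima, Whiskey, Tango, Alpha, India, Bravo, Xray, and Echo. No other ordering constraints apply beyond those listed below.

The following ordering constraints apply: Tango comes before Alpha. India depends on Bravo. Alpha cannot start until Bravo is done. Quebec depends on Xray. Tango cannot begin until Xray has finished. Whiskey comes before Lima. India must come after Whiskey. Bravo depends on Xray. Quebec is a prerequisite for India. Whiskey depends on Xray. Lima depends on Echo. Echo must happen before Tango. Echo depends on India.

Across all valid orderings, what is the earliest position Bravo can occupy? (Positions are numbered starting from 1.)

2

The only step forced before Bravo (directly or transitively) is Xray.
With 1 mandatory predecessor, the earliest Bravo can sit is position 1+1 = 2, and placing just that one first achieves it.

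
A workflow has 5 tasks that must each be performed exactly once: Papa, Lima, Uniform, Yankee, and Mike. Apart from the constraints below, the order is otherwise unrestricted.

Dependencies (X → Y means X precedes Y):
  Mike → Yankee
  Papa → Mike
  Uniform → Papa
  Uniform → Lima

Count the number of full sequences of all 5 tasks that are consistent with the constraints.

Uniform is the only task with nothing required before it, so every ordering starts there.
Enumerating by repeatedly choosing an available task (one whose prerequisites are all placed) gives 4 distinct complete orderings.

4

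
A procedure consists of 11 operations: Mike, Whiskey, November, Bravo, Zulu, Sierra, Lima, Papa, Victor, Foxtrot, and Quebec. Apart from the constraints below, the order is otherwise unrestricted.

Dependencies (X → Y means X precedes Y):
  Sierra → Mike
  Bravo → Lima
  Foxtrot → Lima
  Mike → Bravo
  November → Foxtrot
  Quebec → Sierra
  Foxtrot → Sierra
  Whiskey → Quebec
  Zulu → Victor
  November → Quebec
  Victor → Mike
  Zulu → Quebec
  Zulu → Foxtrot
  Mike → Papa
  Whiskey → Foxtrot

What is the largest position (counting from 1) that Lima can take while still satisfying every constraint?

11

No constraint forces any operation after Lima, so it can be placed last, in position 11.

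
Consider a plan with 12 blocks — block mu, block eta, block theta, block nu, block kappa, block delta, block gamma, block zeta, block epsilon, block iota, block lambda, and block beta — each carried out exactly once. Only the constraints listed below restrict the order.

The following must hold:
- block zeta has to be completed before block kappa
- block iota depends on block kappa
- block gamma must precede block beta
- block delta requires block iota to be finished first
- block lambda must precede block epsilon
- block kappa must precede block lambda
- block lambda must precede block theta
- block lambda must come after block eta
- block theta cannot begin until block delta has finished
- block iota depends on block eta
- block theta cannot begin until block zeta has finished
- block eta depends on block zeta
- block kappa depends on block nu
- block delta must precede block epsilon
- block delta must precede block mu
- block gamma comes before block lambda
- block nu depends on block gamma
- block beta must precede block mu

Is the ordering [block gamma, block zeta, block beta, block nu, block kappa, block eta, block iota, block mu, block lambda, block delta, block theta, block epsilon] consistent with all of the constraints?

No

The sequence places block mu ahead of block delta.
But one of the constraints requires block delta before block mu, so this ordering violates it.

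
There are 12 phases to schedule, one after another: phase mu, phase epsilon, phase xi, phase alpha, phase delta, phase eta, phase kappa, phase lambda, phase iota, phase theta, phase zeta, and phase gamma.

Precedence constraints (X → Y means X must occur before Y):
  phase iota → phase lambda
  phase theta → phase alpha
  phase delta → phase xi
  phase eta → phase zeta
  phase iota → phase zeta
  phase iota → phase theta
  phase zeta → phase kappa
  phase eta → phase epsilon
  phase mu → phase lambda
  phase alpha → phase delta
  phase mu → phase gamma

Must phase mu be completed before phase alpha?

No

Nothing in the constraints links phase mu and phase alpha; they are unordered relative to each other.
A valid ordering placing phase alpha before phase mu exists, so the answer is no.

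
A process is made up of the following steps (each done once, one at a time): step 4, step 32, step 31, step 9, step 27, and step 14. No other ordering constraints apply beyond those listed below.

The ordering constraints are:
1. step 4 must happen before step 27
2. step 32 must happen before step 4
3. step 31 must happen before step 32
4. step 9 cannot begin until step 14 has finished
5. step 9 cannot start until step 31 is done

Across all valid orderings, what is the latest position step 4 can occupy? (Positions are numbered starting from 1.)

5

Following the constraints forward from step 4, its only required successor is step 27.
With 1 mandatory successor out of 6 steps total, the latest slot for step 4 is 6−1 = 5, and it's reachable by doing all non-successors before step 4.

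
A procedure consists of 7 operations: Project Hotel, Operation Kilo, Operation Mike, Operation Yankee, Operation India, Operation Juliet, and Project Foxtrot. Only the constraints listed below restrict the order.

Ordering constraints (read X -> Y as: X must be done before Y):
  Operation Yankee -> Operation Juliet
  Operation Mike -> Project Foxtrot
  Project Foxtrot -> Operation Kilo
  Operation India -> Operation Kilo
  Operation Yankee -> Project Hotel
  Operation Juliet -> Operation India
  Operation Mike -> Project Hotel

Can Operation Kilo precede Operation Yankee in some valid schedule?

Following Operation Yankee → Operation Juliet → Operation India → Operation Kilo, Operation Yankee must precede Operation Kilo in every valid ordering.
So no valid ordering can have Operation Kilo before Operation Yankee.

No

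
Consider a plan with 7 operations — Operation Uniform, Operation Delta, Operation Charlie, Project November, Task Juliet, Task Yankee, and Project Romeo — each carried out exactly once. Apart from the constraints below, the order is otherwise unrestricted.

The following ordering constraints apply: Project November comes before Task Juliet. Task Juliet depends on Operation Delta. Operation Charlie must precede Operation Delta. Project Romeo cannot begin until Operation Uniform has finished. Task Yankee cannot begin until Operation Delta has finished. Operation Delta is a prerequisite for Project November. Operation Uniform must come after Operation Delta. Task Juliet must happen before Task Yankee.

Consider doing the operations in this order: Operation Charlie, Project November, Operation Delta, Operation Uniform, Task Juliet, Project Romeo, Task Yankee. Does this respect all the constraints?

The sequence places Project November ahead of Operation Delta.
Since Operation Delta is required before Project November, the ordering is invalid.

No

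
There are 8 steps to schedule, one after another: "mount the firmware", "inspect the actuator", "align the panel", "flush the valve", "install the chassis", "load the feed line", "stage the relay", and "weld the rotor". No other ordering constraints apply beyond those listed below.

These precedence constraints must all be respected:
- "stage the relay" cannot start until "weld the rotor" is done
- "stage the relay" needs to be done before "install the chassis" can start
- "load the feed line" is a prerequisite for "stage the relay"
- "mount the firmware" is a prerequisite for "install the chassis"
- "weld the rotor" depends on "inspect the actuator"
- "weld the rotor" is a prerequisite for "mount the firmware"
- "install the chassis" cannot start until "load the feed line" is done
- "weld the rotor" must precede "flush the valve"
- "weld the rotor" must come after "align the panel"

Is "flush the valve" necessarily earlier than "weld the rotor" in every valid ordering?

In fact the dependencies run the other way: "weld the rotor" → "flush the valve".
So "flush the valve" never precedes "weld the rotor".

No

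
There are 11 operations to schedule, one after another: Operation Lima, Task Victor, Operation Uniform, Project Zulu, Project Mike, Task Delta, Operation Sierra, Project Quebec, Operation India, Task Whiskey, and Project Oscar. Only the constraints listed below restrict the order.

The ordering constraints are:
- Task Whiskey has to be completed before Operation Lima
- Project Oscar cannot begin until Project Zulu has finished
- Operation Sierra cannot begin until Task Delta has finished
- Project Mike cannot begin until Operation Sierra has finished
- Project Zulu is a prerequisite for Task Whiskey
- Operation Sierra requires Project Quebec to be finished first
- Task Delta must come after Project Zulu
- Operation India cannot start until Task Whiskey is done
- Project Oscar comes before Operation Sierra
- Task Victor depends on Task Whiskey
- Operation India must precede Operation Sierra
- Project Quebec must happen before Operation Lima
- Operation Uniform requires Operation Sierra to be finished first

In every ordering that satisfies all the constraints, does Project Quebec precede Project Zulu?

Nothing in the constraints links Project Quebec and Project Zulu; they are unordered relative to each other.
So Project Quebec can come before Project Zulu or after — it is not forced.

No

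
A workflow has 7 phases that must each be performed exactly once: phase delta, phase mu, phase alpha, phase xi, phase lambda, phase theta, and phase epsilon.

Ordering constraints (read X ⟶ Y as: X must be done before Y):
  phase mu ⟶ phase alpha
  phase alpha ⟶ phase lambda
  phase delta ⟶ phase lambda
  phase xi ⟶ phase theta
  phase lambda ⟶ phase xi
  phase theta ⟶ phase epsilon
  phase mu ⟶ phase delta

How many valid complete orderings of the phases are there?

2

Only phase mu has no prerequisites, so it must go first.
Systematically extending each partial ordering one phase at a time and counting, there are 2 complete orderings.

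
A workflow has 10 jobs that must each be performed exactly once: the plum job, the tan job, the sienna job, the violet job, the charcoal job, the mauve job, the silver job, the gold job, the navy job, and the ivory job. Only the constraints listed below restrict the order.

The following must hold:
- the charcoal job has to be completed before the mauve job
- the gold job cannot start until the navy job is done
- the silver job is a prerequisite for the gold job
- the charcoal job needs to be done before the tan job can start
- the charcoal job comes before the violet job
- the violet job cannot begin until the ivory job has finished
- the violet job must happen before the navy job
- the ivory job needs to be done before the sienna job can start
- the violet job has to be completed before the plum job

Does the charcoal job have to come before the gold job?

Yes

There is a constraint chain the charcoal job → the violet job → the navy job → the gold job.
Hence the charcoal job necessarily comes before the gold job.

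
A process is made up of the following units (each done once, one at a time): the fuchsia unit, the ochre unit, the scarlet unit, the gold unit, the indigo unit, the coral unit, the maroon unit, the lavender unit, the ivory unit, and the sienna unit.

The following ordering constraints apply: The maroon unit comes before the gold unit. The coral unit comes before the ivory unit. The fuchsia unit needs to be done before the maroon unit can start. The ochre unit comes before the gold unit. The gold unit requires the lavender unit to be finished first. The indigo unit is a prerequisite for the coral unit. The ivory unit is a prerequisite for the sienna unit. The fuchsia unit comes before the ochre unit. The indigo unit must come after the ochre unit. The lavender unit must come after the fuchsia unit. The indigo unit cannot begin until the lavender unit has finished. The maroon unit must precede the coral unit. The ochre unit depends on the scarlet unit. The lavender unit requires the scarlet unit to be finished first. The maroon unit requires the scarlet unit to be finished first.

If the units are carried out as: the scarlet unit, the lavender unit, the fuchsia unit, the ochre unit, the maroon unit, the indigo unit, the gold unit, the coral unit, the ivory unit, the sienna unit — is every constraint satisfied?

Here the fuchsia unit comes after the lavender unit.
But one of the constraints requires the fuchsia unit before the lavender unit, so this ordering violates it.

No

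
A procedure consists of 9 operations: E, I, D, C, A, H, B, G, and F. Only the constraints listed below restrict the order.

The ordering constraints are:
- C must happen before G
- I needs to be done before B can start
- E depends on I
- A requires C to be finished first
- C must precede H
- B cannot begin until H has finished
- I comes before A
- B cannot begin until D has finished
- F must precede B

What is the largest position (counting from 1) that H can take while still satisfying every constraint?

Following the constraints forward from H, its only required successor is B.
So at least 1 operation follows H, putting H no later than position 8. That position is achievable by scheduling everything else first.

8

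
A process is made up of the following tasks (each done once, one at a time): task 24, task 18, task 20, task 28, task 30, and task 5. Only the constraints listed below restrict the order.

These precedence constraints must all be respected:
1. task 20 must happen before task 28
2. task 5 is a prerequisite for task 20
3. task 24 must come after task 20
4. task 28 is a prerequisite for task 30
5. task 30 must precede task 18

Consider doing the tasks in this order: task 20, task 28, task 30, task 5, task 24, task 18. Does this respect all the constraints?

No

In the proposed order, task 20 appears before task 5.
That contradicts the constraint that task 5 must precede task 20.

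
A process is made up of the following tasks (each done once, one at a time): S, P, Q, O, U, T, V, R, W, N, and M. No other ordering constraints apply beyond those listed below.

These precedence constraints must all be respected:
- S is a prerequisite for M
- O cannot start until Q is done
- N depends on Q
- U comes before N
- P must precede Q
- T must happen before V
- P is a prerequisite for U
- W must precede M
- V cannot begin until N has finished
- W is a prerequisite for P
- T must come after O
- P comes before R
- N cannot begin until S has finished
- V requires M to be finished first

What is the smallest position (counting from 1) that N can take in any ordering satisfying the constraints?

6

Every task that must precede N has to come before it. Tracing all chains that end at N, those tasks are: S, P, Q, U, W — 5 in total.
So at minimum 5 tasks come before N, putting N no earlier than position 6. That position is achievable by scheduling exactly those predecessors first.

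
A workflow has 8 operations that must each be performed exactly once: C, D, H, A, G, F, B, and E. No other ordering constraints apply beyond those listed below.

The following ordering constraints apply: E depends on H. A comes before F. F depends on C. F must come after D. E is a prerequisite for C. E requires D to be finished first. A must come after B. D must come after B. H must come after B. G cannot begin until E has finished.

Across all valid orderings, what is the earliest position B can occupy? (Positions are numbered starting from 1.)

B has no prerequisites at all, so it can go in position 1.

1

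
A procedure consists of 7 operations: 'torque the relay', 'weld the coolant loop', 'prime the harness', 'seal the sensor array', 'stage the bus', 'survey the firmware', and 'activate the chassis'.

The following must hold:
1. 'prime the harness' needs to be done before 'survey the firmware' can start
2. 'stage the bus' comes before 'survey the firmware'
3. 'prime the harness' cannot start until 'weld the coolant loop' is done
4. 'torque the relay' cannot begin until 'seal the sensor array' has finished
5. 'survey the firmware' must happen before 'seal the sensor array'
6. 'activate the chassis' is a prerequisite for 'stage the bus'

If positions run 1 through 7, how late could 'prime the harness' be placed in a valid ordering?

The operations that are forced after 'prime the harness', directly or by a chain of constraints, are 'torque the relay', 'seal the sensor array', 'survey the firmware'. That's 3 operations.
With 3 mandatory successors out of 7 operations total, the latest slot for 'prime the harness' is 7−3 = 4, and it's reachable by doing all non-successors before 'prime the harness'.

4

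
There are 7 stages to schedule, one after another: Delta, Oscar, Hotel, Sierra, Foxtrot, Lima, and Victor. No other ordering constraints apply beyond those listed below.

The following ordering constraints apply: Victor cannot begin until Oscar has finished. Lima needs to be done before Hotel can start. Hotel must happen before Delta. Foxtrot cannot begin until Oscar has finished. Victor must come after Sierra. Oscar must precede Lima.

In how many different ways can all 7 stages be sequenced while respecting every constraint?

80

2 stages have no prerequisites (Oscar, Sierra), so any of them could come first.
Systematically extending each partial ordering one stage at a time and counting, there are 80 complete orderings.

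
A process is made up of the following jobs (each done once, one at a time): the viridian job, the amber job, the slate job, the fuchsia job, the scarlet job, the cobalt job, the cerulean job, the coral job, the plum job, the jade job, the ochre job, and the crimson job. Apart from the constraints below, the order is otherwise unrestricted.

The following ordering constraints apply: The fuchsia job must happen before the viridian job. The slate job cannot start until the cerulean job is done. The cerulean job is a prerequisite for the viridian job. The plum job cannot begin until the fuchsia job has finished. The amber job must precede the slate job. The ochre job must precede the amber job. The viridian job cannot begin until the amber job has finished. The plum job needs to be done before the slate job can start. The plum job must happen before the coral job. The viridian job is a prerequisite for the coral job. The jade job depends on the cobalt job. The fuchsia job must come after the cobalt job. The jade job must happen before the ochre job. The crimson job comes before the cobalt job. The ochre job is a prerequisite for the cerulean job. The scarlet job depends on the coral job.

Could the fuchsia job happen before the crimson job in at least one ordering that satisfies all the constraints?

No

The constraints give a chain the crimson job → the cobalt job → the fuchsia job, which forces the crimson job before the fuchsia job.
Hence the fuchsia job can never be scheduled before the crimson job.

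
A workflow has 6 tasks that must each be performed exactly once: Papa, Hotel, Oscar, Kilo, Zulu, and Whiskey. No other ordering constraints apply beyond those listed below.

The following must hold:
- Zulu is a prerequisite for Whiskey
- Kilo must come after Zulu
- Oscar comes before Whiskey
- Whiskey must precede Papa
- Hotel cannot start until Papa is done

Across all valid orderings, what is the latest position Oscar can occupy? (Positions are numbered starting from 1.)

3

Every task that must follow Oscar has to come after it. Tracing all chains starting from Oscar, those tasks are: Papa, Hotel, Whiskey — 3 in total.
With 3 mandatory successors out of 6 tasks total, the latest slot for Oscar is 6−3 = 3, and it's reachable by doing all non-successors before Oscar.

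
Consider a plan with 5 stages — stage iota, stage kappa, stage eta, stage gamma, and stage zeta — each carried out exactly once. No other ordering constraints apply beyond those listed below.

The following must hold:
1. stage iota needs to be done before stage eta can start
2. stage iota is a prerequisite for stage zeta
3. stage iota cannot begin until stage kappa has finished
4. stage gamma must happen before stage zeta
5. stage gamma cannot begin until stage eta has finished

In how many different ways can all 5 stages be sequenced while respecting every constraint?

1

Stage kappa is the only stage with nothing required before it, so every ordering starts there.
Every stage is then forced in turn, so only 1 complete ordering is consistent with the constraints.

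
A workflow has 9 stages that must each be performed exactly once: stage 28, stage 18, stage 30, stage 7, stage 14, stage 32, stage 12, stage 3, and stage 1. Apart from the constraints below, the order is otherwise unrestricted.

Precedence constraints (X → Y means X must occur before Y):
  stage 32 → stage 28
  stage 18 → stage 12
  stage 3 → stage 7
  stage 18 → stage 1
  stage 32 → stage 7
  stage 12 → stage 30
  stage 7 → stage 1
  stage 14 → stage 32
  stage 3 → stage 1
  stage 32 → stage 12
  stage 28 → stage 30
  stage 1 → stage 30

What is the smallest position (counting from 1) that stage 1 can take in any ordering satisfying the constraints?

6

Every stage that must precede stage 1 has to come before it. Tracing all chains that end at stage 1, those stages are: stage 18, stage 7, stage 14, stage 32, stage 3 — 5 in total.
With 5 mandatory predecessors, the earliest stage 1 can sit is position 5+1 = 6, and placing just those 5 first achieves it.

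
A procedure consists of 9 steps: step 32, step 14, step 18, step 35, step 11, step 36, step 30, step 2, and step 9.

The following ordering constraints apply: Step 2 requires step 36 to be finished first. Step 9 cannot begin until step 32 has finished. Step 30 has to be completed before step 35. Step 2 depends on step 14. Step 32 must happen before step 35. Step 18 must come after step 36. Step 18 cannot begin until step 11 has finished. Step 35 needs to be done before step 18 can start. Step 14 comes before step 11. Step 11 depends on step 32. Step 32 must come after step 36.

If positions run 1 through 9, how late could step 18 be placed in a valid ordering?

9

No constraint forces any step after step 18, so it can be placed last, in position 9.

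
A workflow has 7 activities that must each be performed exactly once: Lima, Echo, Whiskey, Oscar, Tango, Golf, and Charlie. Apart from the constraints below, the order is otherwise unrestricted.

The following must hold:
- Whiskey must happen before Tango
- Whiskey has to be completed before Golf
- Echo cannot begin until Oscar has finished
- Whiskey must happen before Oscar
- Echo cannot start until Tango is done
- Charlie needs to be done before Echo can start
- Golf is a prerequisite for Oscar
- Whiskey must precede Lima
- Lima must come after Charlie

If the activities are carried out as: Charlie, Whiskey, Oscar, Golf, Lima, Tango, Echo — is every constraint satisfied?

Here Golf comes after Oscar.
That contradicts the constraint that Golf must precede Oscar.

No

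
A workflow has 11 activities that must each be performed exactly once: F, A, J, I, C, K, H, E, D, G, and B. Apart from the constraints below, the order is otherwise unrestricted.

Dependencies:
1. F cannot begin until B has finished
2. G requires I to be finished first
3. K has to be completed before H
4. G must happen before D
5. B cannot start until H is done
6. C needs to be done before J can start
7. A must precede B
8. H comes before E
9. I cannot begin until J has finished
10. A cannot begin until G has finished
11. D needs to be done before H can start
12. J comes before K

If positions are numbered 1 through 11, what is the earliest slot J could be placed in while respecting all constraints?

Working backwards through the constraints from J, its only required predecessor is C.
With 1 mandatory predecessor, the earliest J can sit is position 1+1 = 2, and placing just that one first achieves it.

2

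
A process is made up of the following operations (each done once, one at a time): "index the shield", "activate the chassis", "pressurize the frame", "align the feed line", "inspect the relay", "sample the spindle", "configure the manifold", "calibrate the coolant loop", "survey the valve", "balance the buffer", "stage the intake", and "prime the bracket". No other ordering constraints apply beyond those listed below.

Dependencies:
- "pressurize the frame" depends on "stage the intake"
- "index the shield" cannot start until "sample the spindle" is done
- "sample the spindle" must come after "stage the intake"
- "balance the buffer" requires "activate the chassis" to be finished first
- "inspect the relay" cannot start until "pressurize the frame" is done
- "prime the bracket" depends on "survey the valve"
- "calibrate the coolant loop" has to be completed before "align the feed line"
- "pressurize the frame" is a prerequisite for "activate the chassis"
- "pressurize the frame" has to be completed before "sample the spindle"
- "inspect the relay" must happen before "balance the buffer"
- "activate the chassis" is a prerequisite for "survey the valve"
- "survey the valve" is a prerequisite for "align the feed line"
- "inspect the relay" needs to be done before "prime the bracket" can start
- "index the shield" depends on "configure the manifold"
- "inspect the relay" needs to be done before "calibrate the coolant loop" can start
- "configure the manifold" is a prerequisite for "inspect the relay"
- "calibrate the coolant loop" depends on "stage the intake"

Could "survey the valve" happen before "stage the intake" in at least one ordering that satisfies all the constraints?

The constraints give a chain "stage the intake" → "pressurize the frame" → "activate the chassis" → "survey the valve", which forces "stage the intake" before "survey the valve".
So no valid ordering can have "survey the valve" before "stage the intake".

No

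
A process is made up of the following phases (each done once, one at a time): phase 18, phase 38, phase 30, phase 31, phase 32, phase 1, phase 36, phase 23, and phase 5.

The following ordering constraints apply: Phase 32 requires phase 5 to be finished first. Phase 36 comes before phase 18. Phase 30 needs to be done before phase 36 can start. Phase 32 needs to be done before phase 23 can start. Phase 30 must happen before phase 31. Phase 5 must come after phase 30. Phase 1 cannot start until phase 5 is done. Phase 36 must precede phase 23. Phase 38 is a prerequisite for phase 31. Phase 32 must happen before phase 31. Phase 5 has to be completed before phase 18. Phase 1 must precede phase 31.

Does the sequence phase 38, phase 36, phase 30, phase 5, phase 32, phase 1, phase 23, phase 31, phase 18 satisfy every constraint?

The sequence places phase 36 ahead of phase 30.
But one of the constraints requires phase 30 before phase 36, so this ordering violates it.

No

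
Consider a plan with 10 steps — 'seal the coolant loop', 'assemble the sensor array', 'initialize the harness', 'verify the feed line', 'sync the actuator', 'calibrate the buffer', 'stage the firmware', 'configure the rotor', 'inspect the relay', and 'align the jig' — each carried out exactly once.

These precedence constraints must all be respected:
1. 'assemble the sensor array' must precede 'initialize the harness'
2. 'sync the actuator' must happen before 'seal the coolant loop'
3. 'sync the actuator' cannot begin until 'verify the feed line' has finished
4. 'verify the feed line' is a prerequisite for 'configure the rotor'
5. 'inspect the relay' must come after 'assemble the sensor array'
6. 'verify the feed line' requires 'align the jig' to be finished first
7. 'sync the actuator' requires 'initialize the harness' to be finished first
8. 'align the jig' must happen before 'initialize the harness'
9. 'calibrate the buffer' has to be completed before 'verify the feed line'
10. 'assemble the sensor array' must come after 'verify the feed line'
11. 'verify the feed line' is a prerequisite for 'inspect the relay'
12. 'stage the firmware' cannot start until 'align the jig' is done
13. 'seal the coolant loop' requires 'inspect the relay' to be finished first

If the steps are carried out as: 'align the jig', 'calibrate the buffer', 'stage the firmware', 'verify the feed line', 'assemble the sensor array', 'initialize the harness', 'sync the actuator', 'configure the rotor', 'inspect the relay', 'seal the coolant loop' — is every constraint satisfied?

Yes

Every stated constraint is respected: 'verify the feed line' sits at position 4, ahead of 'inspect the relay' at position 9, and each of the other listed pairs likewise has the predecessor earlier in the sequence.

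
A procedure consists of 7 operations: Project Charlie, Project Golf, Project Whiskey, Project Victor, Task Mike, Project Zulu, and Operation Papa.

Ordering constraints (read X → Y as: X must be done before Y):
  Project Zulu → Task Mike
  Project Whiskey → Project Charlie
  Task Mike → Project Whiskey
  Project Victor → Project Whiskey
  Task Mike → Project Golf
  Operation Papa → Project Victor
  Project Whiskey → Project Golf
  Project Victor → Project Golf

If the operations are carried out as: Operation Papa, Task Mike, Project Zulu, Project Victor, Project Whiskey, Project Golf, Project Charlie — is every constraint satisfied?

No

The sequence places Task Mike ahead of Project Zulu.
Since Project Zulu is required before Task Mike, the ordering is invalid.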